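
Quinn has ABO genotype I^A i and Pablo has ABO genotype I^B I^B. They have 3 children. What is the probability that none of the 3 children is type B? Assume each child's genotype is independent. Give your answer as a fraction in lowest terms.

ABO cross I^A i × I^B I^B → 1/2 B, 1/2 AB.
So P(type B) = 1/2 per child.
P(not type B) = 1/2 for one child; (1/2)^3 = 1/8.

1/8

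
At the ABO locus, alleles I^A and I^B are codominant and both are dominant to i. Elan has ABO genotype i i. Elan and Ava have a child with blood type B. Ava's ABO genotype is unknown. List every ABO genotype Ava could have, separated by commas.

For each candidate genotype of Ava, check whether crossing it with i i can produce every observed child phenotype.
  I^A I^A → possible child types {A} ✗
  I^A I^B → possible child types {A, B} ✓
  I^A i → possible child types {O, A} ✗
  I^B I^B → possible child types {B} ✓
  I^B i → possible child types {O, B} ✓
  i i → possible child types {O} ✗

I^A I^B, I^B I^B, I^B i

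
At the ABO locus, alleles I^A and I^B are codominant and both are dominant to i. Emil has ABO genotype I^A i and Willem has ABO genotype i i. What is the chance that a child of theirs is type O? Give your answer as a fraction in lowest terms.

1/2

ABO cross I^A i × i i → offspring phenotypes: 1/2 O, 1/2 A.
So P(type O) = 1/2.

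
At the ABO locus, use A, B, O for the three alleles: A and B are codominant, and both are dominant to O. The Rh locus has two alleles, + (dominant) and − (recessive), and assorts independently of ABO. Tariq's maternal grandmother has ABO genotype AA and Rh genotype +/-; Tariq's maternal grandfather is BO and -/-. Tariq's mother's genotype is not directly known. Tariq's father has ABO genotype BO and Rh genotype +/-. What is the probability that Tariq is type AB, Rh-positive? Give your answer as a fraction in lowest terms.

Tariq's mother's ABO genotype from AA × BO: 1/2 AB, 1/2 AO.
Crossing each possibility with the father BO and summing P(type AB): 1/2·1/4 + 1/2·1/4 = 1/4.
Similarly for Rh via the mother's Rh distribution: P(Rh+) = 5/8.
Independent loci: 1/4 × 5/8 = 5/32.

5/32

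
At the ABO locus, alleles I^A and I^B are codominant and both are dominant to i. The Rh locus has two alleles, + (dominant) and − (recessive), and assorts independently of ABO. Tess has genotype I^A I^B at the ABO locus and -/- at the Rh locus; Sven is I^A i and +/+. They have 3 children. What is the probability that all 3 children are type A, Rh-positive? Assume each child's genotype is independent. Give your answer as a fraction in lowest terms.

1/8

ABO cross I^A I^B × I^A i → 1/2 A, 1/4 B, 1/4 AB.
Rh cross -/- × +/+ → 1 Rh+; so P(type A, Rh-positive) = 1/2 × 1 = 1/2 per child.
All 3 independent: (1/2)^3 = 1/8.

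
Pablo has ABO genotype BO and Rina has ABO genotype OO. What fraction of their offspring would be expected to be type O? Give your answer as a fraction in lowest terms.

1/2

ABO cross BO × OO → offspring phenotypes: 1/2 O, 1/2 B.
So P(type O) = 1/2.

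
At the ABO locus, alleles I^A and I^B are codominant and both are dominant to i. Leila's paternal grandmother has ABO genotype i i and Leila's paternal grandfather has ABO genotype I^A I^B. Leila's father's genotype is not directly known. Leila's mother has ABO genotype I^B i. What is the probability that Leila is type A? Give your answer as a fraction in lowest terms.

Leila's father's ABO genotype from i i × I^A I^B: 1/2 I^A i, 1/2 I^B i.
Crossing each possibility with the mother I^B i and summing P(type A): 1/2·1/4 + 1/2·0 = 1/8.

1/8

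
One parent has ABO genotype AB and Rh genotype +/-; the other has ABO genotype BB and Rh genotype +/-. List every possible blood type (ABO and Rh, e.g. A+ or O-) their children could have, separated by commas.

Gametes from AB × BB give offspring ABO genotypes AB, BB, i.e. phenotypes B, AB.
Rh cross +/- × +/- → phenotypes Rh+, Rh-.
Combining independently: B+, B-, AB+, AB-.

B+, B-, AB+, AB-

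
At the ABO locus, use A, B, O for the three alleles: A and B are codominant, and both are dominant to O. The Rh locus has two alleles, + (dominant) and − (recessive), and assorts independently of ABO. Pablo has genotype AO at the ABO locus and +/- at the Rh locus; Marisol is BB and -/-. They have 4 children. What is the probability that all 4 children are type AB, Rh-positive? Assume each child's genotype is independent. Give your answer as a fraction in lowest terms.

ABO cross AO × BB → 1/2 B, 1/2 AB.
Rh cross +/- × -/- → 1/2 Rh+, 1/2 Rh-; so P(type AB, Rh-positive) = 1/2 × 1/2 = 1/4 per child.
All 4 independent: (1/4)^4 = 1/256.

1/256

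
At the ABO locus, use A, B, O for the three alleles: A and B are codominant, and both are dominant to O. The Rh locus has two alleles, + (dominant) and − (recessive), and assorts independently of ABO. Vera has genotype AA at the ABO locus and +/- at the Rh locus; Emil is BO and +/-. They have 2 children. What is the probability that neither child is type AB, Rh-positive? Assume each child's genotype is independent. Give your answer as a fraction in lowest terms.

25/64

ABO cross AA × BO → 1/2 A, 1/2 AB.
Rh cross +/- × +/- → 3/4 Rh+, 1/4 Rh-; so P(type AB, Rh-positive) = 1/2 × 3/4 = 3/8 per child.
P(not type AB, Rh-positive) = 5/8 for one child; (5/8)^2 = 25/64.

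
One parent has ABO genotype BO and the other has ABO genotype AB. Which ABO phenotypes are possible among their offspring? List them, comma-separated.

Gametes from BO × AB give offspring ABO genotypes AB, AO, BB, BO, i.e. phenotypes A, B, AB.

A, B, AB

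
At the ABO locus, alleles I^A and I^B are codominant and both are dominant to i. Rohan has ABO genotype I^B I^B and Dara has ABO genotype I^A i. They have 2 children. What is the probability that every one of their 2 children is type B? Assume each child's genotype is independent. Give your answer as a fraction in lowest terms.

ABO cross I^B I^B × I^A i → 1/2 B, 1/2 AB.
So P(type B) = 1/2 per child.
All 2 independent: (1/2)^2 = 1/4.

1/4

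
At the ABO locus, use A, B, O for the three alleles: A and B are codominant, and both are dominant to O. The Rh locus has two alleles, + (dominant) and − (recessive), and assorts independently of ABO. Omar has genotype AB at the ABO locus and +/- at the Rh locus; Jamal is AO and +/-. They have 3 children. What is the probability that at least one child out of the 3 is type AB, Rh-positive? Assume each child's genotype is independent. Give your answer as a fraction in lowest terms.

ABO cross AB × AO → 1/2 A, 1/4 B, 1/4 AB.
Rh cross +/- × +/- → 3/4 Rh+, 1/4 Rh-; so P(type AB, Rh-positive) = 1/4 × 3/4 = 3/16 per child.
P(none) = (13/16)^3 = 2197/4096; P(at least one) = 1 − 2197/4096 = 1899/4096.

1899/4096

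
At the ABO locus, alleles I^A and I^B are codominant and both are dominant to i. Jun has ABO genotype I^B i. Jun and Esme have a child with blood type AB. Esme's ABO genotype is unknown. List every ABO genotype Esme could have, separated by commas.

I^A I^A, I^A I^B, I^A i

For each candidate genotype of Esme, check whether crossing it with I^B i can produce every observed child phenotype.
  I^A I^A → possible child types {A, AB} ✓
  I^A I^B → possible child types {A, B, AB} ✓
  I^A i → possible child types {O, A, B, AB} ✓
  I^B I^B → possible child types {B} ✗
  I^B i → possible child types {O, B} ✗
  i i → possible child types {O, B} ✗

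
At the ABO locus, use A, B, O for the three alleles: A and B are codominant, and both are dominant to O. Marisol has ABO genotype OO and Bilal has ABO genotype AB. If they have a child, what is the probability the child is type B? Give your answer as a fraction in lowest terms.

ABO cross OO × AB → offspring phenotypes: 1/2 A, 1/2 B.
So P(type B) = 1/2.

1/2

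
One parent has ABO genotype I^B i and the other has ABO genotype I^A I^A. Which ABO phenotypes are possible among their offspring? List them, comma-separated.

A, AB

Gametes from I^B i × I^A I^A give offspring ABO genotypes I^A I^B, I^A i, i.e. phenotypes A, AB.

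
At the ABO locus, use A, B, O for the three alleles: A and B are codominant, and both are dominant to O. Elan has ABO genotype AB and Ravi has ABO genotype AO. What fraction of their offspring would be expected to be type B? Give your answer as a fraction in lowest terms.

ABO cross AB × AO → offspring phenotypes: 1/2 A, 1/4 B, 1/4 AB.
So P(type B) = 1/4.

1/4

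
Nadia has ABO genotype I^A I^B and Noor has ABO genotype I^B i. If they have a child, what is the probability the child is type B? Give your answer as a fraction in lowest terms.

1/2

ABO cross I^A I^B × I^B i → offspring phenotypes: 1/4 A, 1/2 B, 1/4 AB.
So P(type B) = 1/2.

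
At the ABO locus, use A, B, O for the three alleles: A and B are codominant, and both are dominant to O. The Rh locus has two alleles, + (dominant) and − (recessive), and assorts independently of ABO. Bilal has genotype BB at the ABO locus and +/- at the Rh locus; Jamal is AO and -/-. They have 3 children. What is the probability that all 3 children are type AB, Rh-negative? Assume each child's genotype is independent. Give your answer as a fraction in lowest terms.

1/64

ABO cross BB × AO → 1/2 B, 1/2 AB.
Rh cross +/- × -/- → 1/2 Rh+, 1/2 Rh-; so P(type AB, Rh-negative) = 1/2 × 1/2 = 1/4 per child.
All 3 independent: (1/4)^3 = 1/64.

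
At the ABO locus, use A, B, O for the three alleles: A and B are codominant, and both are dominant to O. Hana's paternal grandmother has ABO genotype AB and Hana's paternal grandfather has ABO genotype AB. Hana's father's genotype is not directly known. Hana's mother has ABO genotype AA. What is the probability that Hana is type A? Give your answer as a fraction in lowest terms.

1/2

Hana's father's ABO genotype from AB × AB: 1/4 AA, 1/2 AB, 1/4 BB.
Crossing each possibility with the mother AA and summing P(type A): 1/4·1 + 1/2·1/2 + 1/4·0 = 1/2.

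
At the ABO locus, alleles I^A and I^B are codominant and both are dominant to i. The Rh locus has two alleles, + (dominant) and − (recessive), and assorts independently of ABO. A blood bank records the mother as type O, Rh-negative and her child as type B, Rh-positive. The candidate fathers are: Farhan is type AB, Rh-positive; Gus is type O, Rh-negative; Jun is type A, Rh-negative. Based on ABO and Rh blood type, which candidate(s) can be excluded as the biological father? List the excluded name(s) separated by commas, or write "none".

A candidate is excluded only if no genotype consistent with his phenotype could produce a type B, Rh-positive child with a type O, Rh-negative mother.
Gus (type O, Rh-): no genotype consistent with that phenotype can produce a type-B Rh+ child with a type-O mother.
Jun (type A, Rh-): no genotype consistent with that phenotype can produce a type-B Rh+ child with a type-O mother.

Gus, Jun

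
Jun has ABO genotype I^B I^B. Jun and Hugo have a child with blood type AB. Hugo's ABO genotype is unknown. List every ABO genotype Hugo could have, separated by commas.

I^A I^A, I^A I^B, I^A i

For each candidate genotype of Hugo, check whether crossing it with I^B I^B can produce every observed child phenotype.
  I^A I^A → possible child types {AB} ✓
  I^A I^B → possible child types {B, AB} ✓
  I^A i → possible child types {B, AB} ✓
  I^B I^B → possible child types {B} ✗
  I^B i → possible child types {B} ✗
  i i → possible child types {B} ✗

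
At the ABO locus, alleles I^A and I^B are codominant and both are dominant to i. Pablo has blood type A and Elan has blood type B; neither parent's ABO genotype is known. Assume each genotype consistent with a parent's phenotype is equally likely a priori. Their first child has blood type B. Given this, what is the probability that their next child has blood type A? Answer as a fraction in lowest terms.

Possible genotypes: Pablo ∈ {I^A I^A, I^A i}; Elan ∈ {I^B I^B, I^B i}.
Weight each parental genotype pair by prior × P(type-B child):
  I^A i × I^B I^B: posterior weight 2/3; P(next child type A) = 0.
  I^A i × I^B i: posterior weight 1/3; P(next child type A) = 1/4.
Weighted sum = 1/12.

1/12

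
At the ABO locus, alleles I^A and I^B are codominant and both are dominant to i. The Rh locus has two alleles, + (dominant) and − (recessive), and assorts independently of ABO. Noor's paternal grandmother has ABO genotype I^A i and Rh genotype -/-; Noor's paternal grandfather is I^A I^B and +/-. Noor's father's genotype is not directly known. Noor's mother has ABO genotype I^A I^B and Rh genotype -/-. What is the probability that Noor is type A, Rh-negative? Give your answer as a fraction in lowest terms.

Noor's father's ABO genotype from I^A i × I^A I^B: 1/4 I^A I^A, 1/4 I^A I^B, 1/4 I^A i, 1/4 I^B i.
Crossing each possibility with the mother I^A I^B and summing P(type A): 1/4·1/2 + 1/4·1/4 + 1/4·1/2 + 1/4·1/4 = 3/8.
Similarly for Rh via the father's Rh distribution: P(Rh-) = 3/4.
Independent loci: 3/8 × 3/4 = 9/32.

9/32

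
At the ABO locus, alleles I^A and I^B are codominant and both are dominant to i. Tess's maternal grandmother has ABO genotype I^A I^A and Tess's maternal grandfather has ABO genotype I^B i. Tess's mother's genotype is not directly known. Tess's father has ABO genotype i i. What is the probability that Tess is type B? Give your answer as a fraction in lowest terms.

Tess's mother's ABO genotype from I^A I^A × I^B i: 1/2 I^A I^B, 1/2 I^A i.
Crossing each possibility with the father i i and summing P(type B): 1/2·1/2 + 1/2·0 = 1/4.

1/4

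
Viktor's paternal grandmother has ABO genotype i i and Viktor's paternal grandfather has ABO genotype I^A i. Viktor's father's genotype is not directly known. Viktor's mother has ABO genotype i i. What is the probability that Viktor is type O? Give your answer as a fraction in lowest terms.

3/4

Viktor's father's ABO genotype from i i × I^A i: 1/2 I^A i, 1/2 i i.
Crossing each possibility with the mother i i and summing P(type O): 1/2·1/2 + 1/2·1 = 3/4.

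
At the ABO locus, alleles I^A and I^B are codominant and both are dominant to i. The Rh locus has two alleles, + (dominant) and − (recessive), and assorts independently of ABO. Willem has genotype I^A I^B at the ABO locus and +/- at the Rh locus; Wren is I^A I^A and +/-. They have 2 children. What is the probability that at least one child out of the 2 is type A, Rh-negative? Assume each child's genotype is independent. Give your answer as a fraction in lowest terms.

ABO cross I^A I^B × I^A I^A → 1/2 A, 1/2 AB.
Rh cross +/- × +/- → 3/4 Rh+, 1/4 Rh-; so P(type A, Rh-negative) = 1/2 × 1/4 = 1/8 per child.
P(none) = (7/8)^2 = 49/64; P(at least one) = 1 − 49/64 = 15/64.

15/64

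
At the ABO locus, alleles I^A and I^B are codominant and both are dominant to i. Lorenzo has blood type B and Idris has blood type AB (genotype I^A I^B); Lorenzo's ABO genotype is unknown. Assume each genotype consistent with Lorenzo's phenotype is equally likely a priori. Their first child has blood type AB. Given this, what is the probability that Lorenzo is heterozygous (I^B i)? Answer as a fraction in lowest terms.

Possible genotypes: Lorenzo ∈ {I^B I^B, I^B i}; Idris ∈ {I^A I^B}.
Weight each parental genotype pair by prior × P(type-AB child):
  I^B I^B × I^A I^B: posterior weight 2/3.
  I^B i × I^A I^B: posterior weight 1/3.
Sum the posterior weight over pairs where Lorenzo is I^B i: 1/3.

1/3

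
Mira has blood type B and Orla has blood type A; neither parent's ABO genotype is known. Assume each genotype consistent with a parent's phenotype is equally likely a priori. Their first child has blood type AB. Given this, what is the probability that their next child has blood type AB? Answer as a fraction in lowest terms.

25/36

Possible genotypes: Mira ∈ {I^B I^B, I^B i}; Orla ∈ {I^A I^A, I^A i}.
Weight each parental genotype pair by prior × P(type-AB child):
  I^B I^B × I^A I^A: posterior weight 4/9; P(next child type AB) = 1.
  I^B I^B × I^A i: posterior weight 2/9; P(next child type AB) = 1/2.
  I^B i × I^A I^A: posterior weight 2/9; P(next child type AB) = 1/2.
  I^B i × I^A i: posterior weight 1/9; P(next child type AB) = 1/4.
Weighted sum = 25/36.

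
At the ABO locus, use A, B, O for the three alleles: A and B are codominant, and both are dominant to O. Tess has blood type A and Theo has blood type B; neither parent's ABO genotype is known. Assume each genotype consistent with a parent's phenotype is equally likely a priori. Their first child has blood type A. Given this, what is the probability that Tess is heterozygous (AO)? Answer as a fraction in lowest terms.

Possible genotypes: Tess ∈ {AA, AO}; Theo ∈ {BB, BO}.
Weight each parental genotype pair by prior × P(type-A child):
  AA × BO: posterior weight 2/3.
  AO × BO: posterior weight 1/3.
Sum the posterior weight over pairs where Tess is AO: 1/3.

1/3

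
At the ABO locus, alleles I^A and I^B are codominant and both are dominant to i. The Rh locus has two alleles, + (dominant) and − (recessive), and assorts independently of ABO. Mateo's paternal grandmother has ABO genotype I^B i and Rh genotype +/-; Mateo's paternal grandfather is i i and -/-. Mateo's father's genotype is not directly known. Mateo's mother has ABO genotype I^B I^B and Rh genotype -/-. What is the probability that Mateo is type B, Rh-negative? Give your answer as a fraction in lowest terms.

3/4

Mateo's father's ABO genotype from I^B i × i i: 1/2 I^B i, 1/2 i i.
Crossing each possibility with the mother I^B I^B and summing P(type B): 1/2·1 + 1/2·1 = 1.
Similarly for Rh via the father's Rh distribution: P(Rh-) = 3/4.
Independent loci: 1 × 3/4 = 3/4.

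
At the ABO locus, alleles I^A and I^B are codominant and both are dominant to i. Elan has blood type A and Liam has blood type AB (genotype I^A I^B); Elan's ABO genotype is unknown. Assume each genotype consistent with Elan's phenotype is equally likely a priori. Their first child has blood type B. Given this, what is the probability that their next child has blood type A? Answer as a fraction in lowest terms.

Possible genotypes: Elan ∈ {I^A I^A, I^A i}; Liam ∈ {I^A I^B}.
Weight each parental genotype pair by prior × P(type-B child):
  I^A i × I^A I^B: posterior weight 1; P(next child type A) = 1/2.
Weighted sum = 1/2.

1/2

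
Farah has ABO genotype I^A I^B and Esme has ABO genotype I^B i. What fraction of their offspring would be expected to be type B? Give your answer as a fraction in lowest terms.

1/2

ABO cross I^A I^B × I^B i → offspring phenotypes: 1/4 A, 1/2 B, 1/4 AB.
So P(type B) = 1/2.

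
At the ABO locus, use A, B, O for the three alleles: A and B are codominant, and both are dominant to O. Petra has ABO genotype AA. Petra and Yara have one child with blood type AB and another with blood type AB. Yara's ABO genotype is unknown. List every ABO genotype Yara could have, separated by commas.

For each candidate genotype of Yara, check whether crossing it with AA can produce every observed child phenotype.
  AA → possible child types {A} ✗
  AB → possible child types {A, AB} ✓
  AO → possible child types {A} ✗
  BB → possible child types {AB} ✓
  BO → possible child types {A, AB} ✓
  OO → possible child types {A} ✗

AB, BB, BO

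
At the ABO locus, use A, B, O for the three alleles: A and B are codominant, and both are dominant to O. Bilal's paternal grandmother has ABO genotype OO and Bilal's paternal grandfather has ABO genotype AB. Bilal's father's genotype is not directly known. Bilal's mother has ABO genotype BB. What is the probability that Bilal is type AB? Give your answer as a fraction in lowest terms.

Bilal's father's ABO genotype from OO × AB: 1/2 AO, 1/2 BO.
Crossing each possibility with the mother BB and summing P(type AB): 1/2·1/2 + 1/2·0 = 1/4.

1/4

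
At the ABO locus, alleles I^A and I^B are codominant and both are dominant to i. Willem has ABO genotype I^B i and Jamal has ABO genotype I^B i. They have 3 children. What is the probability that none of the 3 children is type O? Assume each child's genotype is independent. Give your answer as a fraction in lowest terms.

ABO cross I^B i × I^B i → 1/4 O, 3/4 B.
So P(type O) = 1/4 per child.
P(not type O) = 3/4 for one child; (3/4)^3 = 27/64.

27/64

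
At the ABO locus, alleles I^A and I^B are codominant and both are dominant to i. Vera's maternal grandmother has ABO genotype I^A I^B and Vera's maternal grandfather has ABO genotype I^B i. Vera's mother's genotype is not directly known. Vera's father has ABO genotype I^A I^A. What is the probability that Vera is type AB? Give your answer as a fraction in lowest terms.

Vera's mother's ABO genotype from I^A I^B × I^B i: 1/4 I^A I^B, 1/4 I^A i, 1/4 I^B I^B, 1/4 I^B i.
Crossing each possibility with the father I^A I^A and summing P(type AB): 1/4·1/2 + 1/4·0 + 1/4·1 + 1/4·1/2 = 1/2.

1/2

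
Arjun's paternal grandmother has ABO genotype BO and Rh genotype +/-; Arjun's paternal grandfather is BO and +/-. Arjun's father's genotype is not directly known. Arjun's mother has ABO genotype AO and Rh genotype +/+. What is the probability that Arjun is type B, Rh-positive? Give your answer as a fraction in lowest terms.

1/4

Arjun's father's ABO genotype from BO × BO: 1/4 BB, 1/2 BO, 1/4 OO.
Crossing each possibility with the mother AO and summing P(type B): 1/4·1/2 + 1/2·1/4 + 1/4·0 = 1/4.
Similarly for Rh via the father's Rh distribution: P(Rh+) = 1.
Independent loci: 1/4 × 1 = 1/4.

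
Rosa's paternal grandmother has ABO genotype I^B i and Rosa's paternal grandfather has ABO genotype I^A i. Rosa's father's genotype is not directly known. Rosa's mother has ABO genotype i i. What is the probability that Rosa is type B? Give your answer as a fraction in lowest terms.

1/4

Rosa's father's ABO genotype from I^B i × I^A i: 1/4 I^A I^B, 1/4 I^A i, 1/4 I^B i, 1/4 i i.
Crossing each possibility with the mother i i and summing P(type B): 1/4·1/2 + 1/4·0 + 1/4·1/2 + 1/4·0 = 1/4.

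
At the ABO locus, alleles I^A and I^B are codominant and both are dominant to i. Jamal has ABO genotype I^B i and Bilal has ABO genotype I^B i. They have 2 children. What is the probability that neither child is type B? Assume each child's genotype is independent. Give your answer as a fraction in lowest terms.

ABO cross I^B i × I^B i → 1/4 O, 3/4 B.
So P(type B) = 3/4 per child.
P(not type B) = 1/4 for one child; (1/4)^2 = 1/16.

1/16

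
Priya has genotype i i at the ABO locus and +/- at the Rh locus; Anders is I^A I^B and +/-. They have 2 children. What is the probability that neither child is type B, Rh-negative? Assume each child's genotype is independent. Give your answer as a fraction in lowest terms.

49/64

ABO cross i i × I^A I^B → 1/2 A, 1/2 B.
Rh cross +/- × +/- → 3/4 Rh+, 1/4 Rh-; so P(type B, Rh-negative) = 1/2 × 1/4 = 1/8 per child.
P(not type B, Rh-negative) = 7/8 for one child; (7/8)^2 = 49/64.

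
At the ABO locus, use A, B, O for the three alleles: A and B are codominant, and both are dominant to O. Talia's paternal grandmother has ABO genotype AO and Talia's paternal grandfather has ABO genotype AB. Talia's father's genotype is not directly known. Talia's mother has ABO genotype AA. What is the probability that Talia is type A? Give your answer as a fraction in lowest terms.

3/4

Talia's father's ABO genotype from AO × AB: 1/4 AA, 1/4 AB, 1/4 AO, 1/4 BO.
Crossing each possibility with the mother AA and summing P(type A): 1/4·1 + 1/4·1/2 + 1/4·1 + 1/4·1/2 = 3/4.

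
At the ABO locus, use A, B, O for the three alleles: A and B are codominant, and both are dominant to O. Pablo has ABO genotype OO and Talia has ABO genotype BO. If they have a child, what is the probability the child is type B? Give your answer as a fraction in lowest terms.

1/2

ABO cross OO × BO → offspring phenotypes: 1/2 O, 1/2 B.
So P(type B) = 1/2.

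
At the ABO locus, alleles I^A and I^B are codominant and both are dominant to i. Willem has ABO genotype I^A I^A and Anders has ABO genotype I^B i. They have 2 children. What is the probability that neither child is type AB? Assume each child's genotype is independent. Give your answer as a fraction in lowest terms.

ABO cross I^A I^A × I^B i → 1/2 A, 1/2 AB.
So P(type AB) = 1/2 per child.
P(not type AB) = 1/2 for one child; (1/2)^2 = 1/4.

1/4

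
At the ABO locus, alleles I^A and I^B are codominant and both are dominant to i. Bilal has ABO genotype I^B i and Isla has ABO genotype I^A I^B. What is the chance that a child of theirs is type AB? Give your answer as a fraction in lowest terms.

ABO cross I^B i × I^A I^B → offspring phenotypes: 1/4 A, 1/2 B, 1/4 AB.
So P(type AB) = 1/4.

1/4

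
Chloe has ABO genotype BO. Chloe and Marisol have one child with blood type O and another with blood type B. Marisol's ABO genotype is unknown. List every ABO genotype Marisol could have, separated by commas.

For each candidate genotype of Marisol, check whether crossing it with BO can produce every observed child phenotype.
  AA → possible child types {A, AB} ✗
  AB → possible child types {A, B, AB} ✗
  AO → possible child types {O, A, B, AB} ✓
  BB → possible child types {B} ✗
  BO → possible child types {O, B} ✓
  OO → possible child types {O, B} ✓

AO, BO, OO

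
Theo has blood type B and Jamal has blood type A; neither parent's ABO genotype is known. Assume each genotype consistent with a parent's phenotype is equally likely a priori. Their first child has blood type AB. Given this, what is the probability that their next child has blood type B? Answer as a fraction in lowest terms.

Possible genotypes: Theo ∈ {I^B I^B, I^B i}; Jamal ∈ {I^A I^A, I^A i}.
Weight each parental genotype pair by prior × P(type-AB child):
  I^B I^B × I^A I^A: posterior weight 4/9; P(next child type B) = 0.
  I^B I^B × I^A i: posterior weight 2/9; P(next child type B) = 1/2.
  I^B i × I^A I^A: posterior weight 2/9; P(next child type B) = 0.
  I^B i × I^A i: posterior weight 1/9; P(next child type B) = 1/4.
Weighted sum = 5/36.

5/36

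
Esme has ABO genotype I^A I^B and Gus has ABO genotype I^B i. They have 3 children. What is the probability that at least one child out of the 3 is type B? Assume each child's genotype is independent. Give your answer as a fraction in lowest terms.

7/8

ABO cross I^A I^B × I^B i → 1/4 A, 1/2 B, 1/4 AB.
So P(type B) = 1/2 per child.
P(none) = (1/2)^3 = 1/8; P(at least one) = 1 − 1/8 = 7/8.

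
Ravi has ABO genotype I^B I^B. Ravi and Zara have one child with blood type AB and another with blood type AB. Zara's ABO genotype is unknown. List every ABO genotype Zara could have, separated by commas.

I^A I^A, I^A I^B, I^A i

For each candidate genotype of Zara, check whether crossing it with I^B I^B can produce every observed child phenotype.
  I^A I^A → possible child types {AB} ✓
  I^A I^B → possible child types {B, AB} ✓
  I^A i → possible child types {B, AB} ✓
  I^B I^B → possible child types {B} ✗
  I^B i → possible child types {B} ✗
  i i → possible child types {B} ✗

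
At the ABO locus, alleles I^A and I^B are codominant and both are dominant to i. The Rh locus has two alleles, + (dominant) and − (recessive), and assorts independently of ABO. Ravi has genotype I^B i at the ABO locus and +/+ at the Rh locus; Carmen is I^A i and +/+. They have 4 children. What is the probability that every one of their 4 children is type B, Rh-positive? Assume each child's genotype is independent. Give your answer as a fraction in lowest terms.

1/256

ABO cross I^B i × I^A i → 1/4 O, 1/4 A, 1/4 B, 1/4 AB.
Rh cross +/+ × +/+ → 1 Rh+; so P(type B, Rh-positive) = 1/4 × 1 = 1/4 per child.
All 4 independent: (1/4)^4 = 1/256.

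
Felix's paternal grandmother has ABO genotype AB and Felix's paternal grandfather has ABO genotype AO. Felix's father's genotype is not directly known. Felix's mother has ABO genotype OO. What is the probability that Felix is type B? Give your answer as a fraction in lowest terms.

Felix's father's ABO genotype from AB × AO: 1/4 AA, 1/4 AB, 1/4 AO, 1/4 BO.
Crossing each possibility with the mother OO and summing P(type B): 1/4·0 + 1/4·1/2 + 1/4·0 + 1/4·1/2 = 1/4.

1/4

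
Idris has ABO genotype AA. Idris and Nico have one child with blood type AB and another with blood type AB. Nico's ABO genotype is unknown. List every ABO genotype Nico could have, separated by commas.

For each candidate genotype of Nico, check whether crossing it with AA can produce every observed child phenotype.
  AA → possible child types {A} ✗
  AB → possible child types {A, AB} ✓
  AO → possible child types {A} ✗
  BB → possible child types {AB} ✓
  BO → possible child types {A, AB} ✓
  OO → possible child types {A} ✗

AB, BB, BO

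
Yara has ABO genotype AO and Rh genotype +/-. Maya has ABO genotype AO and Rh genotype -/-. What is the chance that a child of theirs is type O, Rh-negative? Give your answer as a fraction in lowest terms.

1/8

ABO cross AO × AO → offspring phenotypes: 1/4 O, 3/4 A.
Rh cross +/- × -/- → 1/2 Rh+, 1/2 Rh-.
Independent loci: P(type O, Rh-negative) = 1/4 × 1/2 = 1/8.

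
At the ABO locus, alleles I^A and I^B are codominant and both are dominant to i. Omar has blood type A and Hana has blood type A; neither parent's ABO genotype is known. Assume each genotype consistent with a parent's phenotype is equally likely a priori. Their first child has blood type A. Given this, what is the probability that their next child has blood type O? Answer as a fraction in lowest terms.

Possible genotypes: Omar ∈ {I^A I^A, I^A i}; Hana ∈ {I^A I^A, I^A i}.
Weight each parental genotype pair by prior × P(type-A child):
  I^A I^A × I^A I^A: posterior weight 4/15; P(next child type O) = 0.
  I^A I^A × I^A i: posterior weight 4/15; P(next child type O) = 0.
  I^A i × I^A I^A: posterior weight 4/15; P(next child type O) = 0.
  I^A i × I^A i: posterior weight 1/5; P(next child type O) = 1/4.
Weighted sum = 1/20.

1/20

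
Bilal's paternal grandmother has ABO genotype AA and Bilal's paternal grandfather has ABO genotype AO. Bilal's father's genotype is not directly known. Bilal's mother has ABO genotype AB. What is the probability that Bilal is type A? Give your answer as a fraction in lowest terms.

Bilal's father's ABO genotype from AA × AO: 1/2 AA, 1/2 AO.
Crossing each possibility with the mother AB and summing P(type A): 1/2·1/2 + 1/2·1/2 = 1/2.

1/2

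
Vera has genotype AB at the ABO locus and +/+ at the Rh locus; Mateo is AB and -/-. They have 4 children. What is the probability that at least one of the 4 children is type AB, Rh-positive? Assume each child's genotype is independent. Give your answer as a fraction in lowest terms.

ABO cross AB × AB → 1/4 A, 1/4 B, 1/2 AB.
Rh cross +/+ × -/- → 1 Rh+; so P(type AB, Rh-positive) = 1/2 × 1 = 1/2 per child.
P(none) = (1/2)^4 = 1/16; P(at least one) = 1 − 1/16 = 15/16.

15/16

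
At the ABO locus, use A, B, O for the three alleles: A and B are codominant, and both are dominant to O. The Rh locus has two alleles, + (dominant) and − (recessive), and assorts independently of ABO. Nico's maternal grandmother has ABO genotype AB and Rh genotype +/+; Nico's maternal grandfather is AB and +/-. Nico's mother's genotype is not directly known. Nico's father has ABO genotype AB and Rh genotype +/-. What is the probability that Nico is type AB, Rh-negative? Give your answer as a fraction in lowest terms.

1/16

Nico's mother's ABO genotype from AB × AB: 1/4 AA, 1/2 AB, 1/4 BB.
Crossing each possibility with the father AB and summing P(type AB): 1/4·1/2 + 1/2·1/2 + 1/4·1/2 = 1/2.
Similarly for Rh via the mother's Rh distribution: P(Rh-) = 1/8.
Independent loci: 1/2 × 1/8 = 1/16.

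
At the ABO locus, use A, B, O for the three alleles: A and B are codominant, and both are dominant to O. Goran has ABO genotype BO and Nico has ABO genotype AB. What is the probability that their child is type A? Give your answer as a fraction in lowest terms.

ABO cross BO × AB → offspring phenotypes: 1/4 A, 1/2 B, 1/4 AB.
So P(type A) = 1/4.

1/4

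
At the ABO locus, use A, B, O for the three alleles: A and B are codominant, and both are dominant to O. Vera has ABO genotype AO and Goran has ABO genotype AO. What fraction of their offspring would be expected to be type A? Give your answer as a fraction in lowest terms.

3/4

ABO cross AO × AO → offspring phenotypes: 1/4 O, 3/4 A.
So P(type A) = 3/4.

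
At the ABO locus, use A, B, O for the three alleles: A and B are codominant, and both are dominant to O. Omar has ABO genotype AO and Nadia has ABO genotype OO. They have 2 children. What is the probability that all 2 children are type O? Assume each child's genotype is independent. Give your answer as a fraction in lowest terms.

ABO cross AO × OO → 1/2 O, 1/2 A.
So P(type O) = 1/2 per child.
All 2 independent: (1/2)^2 = 1/4.

1/4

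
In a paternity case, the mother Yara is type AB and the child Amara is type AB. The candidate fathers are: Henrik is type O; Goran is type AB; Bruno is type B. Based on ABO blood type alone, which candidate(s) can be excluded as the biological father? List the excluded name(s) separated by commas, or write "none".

A candidate is excluded only if no genotype consistent with his phenotype could produce a type AB child with a type AB mother.
Henrik (type O): no genotype consistent with that phenotype can produce a type-AB child with a type-AB mother.

Henrik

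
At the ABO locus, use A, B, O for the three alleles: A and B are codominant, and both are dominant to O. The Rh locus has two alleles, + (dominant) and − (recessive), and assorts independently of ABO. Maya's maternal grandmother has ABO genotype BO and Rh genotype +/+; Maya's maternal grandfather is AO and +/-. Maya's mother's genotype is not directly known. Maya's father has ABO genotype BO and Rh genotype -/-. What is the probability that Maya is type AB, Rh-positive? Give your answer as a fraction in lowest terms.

Maya's mother's ABO genotype from BO × AO: 1/4 AB, 1/4 AO, 1/4 BO, 1/4 OO.
Crossing each possibility with the father BO and summing P(type AB): 1/4·1/4 + 1/4·1/4 + 1/4·0 + 1/4·0 = 1/8.
Similarly for Rh via the mother's Rh distribution: P(Rh+) = 3/4.
Independent loci: 1/8 × 3/4 = 3/32.

3/32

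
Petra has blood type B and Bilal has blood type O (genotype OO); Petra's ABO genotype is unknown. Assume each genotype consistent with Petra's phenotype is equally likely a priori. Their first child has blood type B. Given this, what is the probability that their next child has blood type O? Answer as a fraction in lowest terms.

1/6

Possible genotypes: Petra ∈ {BB, BO}; Bilal ∈ {OO}.
Weight each parental genotype pair by prior × P(type-B child):
  BB × OO: posterior weight 2/3; P(next child type O) = 0.
  BO × OO: posterior weight 1/3; P(next child type O) = 1/2.
Weighted sum = 1/6.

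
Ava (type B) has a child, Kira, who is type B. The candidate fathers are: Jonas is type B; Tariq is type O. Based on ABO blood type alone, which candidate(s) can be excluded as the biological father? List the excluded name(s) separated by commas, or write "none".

none

A candidate is excluded only if no genotype consistent with his phenotype could produce a type B child with a type B mother.
Every candidate has at least one consistent genotype combination, so none can be excluded.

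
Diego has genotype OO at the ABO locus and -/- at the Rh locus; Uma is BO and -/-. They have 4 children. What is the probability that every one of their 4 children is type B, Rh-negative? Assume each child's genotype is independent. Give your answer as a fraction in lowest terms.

1/16

ABO cross OO × BO → 1/2 O, 1/2 B.
Rh cross -/- × -/- → 1 Rh-; so P(type B, Rh-negative) = 1/2 × 1 = 1/2 per child.
All 4 independent: (1/2)^4 = 1/16.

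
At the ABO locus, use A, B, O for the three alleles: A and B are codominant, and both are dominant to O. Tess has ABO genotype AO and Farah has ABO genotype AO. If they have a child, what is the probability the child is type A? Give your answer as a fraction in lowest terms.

3/4

ABO cross AO × AO → offspring phenotypes: 1/4 O, 3/4 A.
So P(type A) = 3/4.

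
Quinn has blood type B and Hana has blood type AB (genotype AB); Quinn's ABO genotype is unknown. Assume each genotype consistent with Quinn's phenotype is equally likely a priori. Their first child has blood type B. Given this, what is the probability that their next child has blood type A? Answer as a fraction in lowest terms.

1/8

Possible genotypes: Quinn ∈ {BB, BO}; Hana ∈ {AB}.
Weight each parental genotype pair by prior × P(type-B child):
  BB × AB: posterior weight 1/2; P(next child type A) = 0.
  BO × AB: posterior weight 1/2; P(next child type A) = 1/4.
Weighted sum = 1/8.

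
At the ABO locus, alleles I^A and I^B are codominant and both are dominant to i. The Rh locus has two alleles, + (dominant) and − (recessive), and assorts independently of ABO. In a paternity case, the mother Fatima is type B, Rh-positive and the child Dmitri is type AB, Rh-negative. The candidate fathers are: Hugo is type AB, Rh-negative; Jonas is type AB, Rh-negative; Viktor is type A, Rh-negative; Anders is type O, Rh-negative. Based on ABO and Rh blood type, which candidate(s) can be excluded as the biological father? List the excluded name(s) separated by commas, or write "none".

Anders

A candidate is excluded only if no genotype consistent with his phenotype could produce a type AB, Rh-negative child with a type B, Rh-positive mother.
Anders (type O, Rh-): no genotype consistent with that phenotype can produce a type-AB Rh- child with a type-B mother.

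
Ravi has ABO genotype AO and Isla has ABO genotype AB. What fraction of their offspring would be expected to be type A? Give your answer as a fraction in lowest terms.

ABO cross AO × AB → offspring phenotypes: 1/2 A, 1/4 B, 1/4 AB.
So P(type A) = 1/2.

1/2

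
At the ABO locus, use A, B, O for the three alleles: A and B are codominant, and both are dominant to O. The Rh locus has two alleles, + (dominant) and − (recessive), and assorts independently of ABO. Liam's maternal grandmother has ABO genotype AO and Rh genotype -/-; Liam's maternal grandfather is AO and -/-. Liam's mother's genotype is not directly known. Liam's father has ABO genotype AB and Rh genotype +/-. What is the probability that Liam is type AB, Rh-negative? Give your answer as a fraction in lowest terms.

Liam's mother's ABO genotype from AO × AO: 1/4 AA, 1/2 AO, 1/4 OO.
Crossing each possibility with the father AB and summing P(type AB): 1/4·1/2 + 1/2·1/4 + 1/4·0 = 1/4.
Similarly for Rh via the mother's Rh distribution: P(Rh-) = 1/2.
Independent loci: 1/4 × 1/2 = 1/8.

1/8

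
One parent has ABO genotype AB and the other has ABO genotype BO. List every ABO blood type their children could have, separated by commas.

Gametes from AB × BO give offspring ABO genotypes AB, AO, BB, BO, i.e. phenotypes A, B, AB.

A, B, AB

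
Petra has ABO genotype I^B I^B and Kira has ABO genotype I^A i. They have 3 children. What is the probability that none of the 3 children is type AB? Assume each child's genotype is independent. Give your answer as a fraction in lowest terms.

ABO cross I^B I^B × I^A i → 1/2 B, 1/2 AB.
So P(type AB) = 1/2 per child.
P(not type AB) = 1/2 for one child; (1/2)^3 = 1/8.

1/8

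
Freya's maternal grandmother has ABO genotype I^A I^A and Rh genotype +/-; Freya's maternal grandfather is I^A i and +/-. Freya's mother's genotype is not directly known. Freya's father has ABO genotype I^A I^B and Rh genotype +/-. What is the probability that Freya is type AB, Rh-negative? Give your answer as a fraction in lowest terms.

Freya's mother's ABO genotype from I^A I^A × I^A i: 1/2 I^A I^A, 1/2 I^A i.
Crossing each possibility with the father I^A I^B and summing P(type AB): 1/2·1/2 + 1/2·1/4 = 3/8.
Similarly for Rh via the mother's Rh distribution: P(Rh-) = 1/4.
Independent loci: 3/8 × 1/4 = 3/32.

3/32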